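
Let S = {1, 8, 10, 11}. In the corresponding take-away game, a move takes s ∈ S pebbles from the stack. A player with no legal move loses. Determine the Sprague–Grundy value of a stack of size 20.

n :  0  1  2  3  4  5  6  7  8  9 10 11 12 13 14 15 16 17 18 19 20
G :  0  1  0  1  0  1  0  1  2  0  1  2  3  2  3  2  3  2  0  1  2

2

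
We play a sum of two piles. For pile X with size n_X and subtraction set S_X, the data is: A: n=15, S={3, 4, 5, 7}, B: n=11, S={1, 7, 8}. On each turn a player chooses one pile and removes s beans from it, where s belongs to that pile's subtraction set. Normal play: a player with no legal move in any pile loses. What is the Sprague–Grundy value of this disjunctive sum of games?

2

Pile A, S = {3, 4, 5, 7}:
G(0) = 0
G(1) = mex{} = 0
G(2) = mex{} = 0
G(3) = mex{0} = 1
G(4) = mex{0,0} = 1
G(5) = mex{0,0,0} = 1
G(6) = mex{1,0,0} = 2
G(7) = mex{1,1,0,0} = 2
G(8) = mex{1,1,1,0} = 2
G(9) = mex{2,1,1,0} = 3
G(10) = mex{2,2,1,1} = 0
G(11) = mex{2,2,2,1} = 0
G(12) = mex{3,2,2,1} = 0
G(13) = mex{0,3,2,2} = 1
G(14) = mex{0,0,3,2} = 1
G(15) = mex{0,0,0,2} = 1
G_A(15) = 1.
Pile B, S = {1, 7, 8}:
n :  0  1  2  3  4  5  6  7  8  9 10 11
G :  0  1  0  1  0  1  0  1  2  3  2  3
G_B(11) = 3.
Combined Grundy value = 1 ⊕ 3 = 2.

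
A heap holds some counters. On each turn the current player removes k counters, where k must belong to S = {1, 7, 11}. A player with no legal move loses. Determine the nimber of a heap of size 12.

0

G(0) = 0
G(1) = mex{0} = 1
G(2) = mex{1} = 0
G(3) = mex{0} = 1
G(4) = mex{1} = 0
G(5) = mex{0} = 1
G(6) = mex{1} = 0
G(7) = mex{0,0} = 1
G(8) = mex{1,1} = 0
G(9) = mex{0,0} = 1
G(10) = mex{1,1} = 0
G(11) = mex{0,0,0} = 1
G(12) = mex{1,1,1} = 0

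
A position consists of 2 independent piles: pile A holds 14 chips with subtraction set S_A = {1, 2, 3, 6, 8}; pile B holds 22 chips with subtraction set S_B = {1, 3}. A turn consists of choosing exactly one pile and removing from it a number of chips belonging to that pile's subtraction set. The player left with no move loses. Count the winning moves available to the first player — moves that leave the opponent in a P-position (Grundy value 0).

Pile A, S = {1, 2, 3, 6, 8}:
n :  0  1  2  3  4  5  6  7  8  9 10 11 12 13 14
G :  0  1  2  3  0  1  2  3  4  0  1  2  3  0  1
G_A(14) = 1.
Pile B, S = {1, 3}:
n :  0  1  2  3  4  5  6  7  8  9 10 11 12 13 14 15 16 17 18 19 20 21 22
G :  0  1  0  1  0  1  0  1  0  1  0  1  0  1  0  1  0  1  0  1  0  1  0
G_B(22) = 0.
Combined Grundy value = 1 ⊕ 0 = 1.
A winning move leaves total XOR = 0, i.e. changes one component's Grundy value g to g ⊕ X where X is the current total.
Pile A: need g' = 1⊕1 = 0. Options: 14−1→G=0, 14−2→G=3, 14−3→G=2, 14−6→G=4, 14−8→G=2. Hits: 1.
Pile B: need g' = 0⊕1 = 1. Options: 22−1→G=1, 22−3→G=1. Hits: 2.

3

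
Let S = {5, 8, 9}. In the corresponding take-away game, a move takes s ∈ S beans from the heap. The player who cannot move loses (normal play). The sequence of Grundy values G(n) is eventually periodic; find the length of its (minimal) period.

14

G(0) = 0
G(1) = mex{} = 0
G(2) = mex{} = 0
G(3) = mex{} = 0
G(4) = mex{} = 0
G(5) = mex{0} = 1
G(6) = mex{0} = 1
G(7) = mex{0} = 1
G(8) = mex{0,0} = 1
G(9) = mex{0,0,0} = 1
G(10) = mex{1,0,0} = 2
G(11) = mex{1,0,0} = 2
G(12) = mex{1,0,0} = 2
G(13) = mex{1,1,0} = 2
G(14) = mex{1,1,1} = 0
G(15) = mex{2,1,1} = 0
G(16) = mex{2,1,1} = 0
G(17) = mex{2,1,1} = 0
G(18) = mex{2,2,1} = 0
G(19) = mex{0,2,2} = 1
G(20) = mex{0,2,2} = 1
G(21) = mex{0,2,2} = 1
G(22) = mex{0,0,2} = 1
G(23) = mex{0,0,0} = 1
G(24) = mex{1,0,0} = 2
G(25) = mex{1,0,0} = 2
G(26) = mex{1,0,0} = 2
G(27) = mex{1,1,0} = 2
G(28) = mex{1,1,1} = 0
G(29) = mex{2,1,1} = 0
G(n+14) = G(n) holds for n = 0,…,8 (a full window of length max(S) = 9), so the sequence is purely periodic with period 14.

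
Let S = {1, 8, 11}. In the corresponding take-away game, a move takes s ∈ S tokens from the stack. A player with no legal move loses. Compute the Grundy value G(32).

n :  0  1  2  3  4  5  6  7  8  9 10 11 12 13 14 15 16 17 18 19 20 21 22 23 24 25 26 27 28 29 30 31 32
G :  0  1  0  1  0  1  0  1  2  0  1  2  3  2  3  2  0  1  0  1  2  0  1  0  1  0  1  2  0  1  0  1  2

2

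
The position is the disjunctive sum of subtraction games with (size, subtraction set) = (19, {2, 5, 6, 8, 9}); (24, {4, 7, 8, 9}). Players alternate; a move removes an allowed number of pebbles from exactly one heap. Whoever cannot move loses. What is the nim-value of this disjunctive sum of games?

Heap A, S = {2, 5, 6, 8, 9}:
n :  0  1  2  3  4  5  6  7  8  9 10 11 12 13 14 15 16 17 18 19
G :  0  0  1  1  0  2  1  3  2  2  3  0  2  1  0  0  1  1  0  2
G_A(19) = 2.
Heap B, S = {4, 7, 8, 9}:
G(0) = 0
G(1) = mex{} = 0
G(2) = mex{} = 0
G(3) = mex{} = 0
G(4) = mex{0} = 1
G(5) = mex{0} = 1
G(6) = mex{0} = 1
G(7) = mex{0,0} = 1
G(8) = mex{1,0,0} = 2
G(9) = mex{1,0,0,0} = 2
G(10) = mex{1,0,0,0} = 2
G(11) = mex{1,1,0,0} = 2
G(12) = mex{2,1,1,0} = 3
G(13) = mex{2,1,1,1} = 0
G(14) = mex{2,1,1,1} = 0
G(15) = mex{2,2,1,1} = 0
G(16) = mex{3,2,2,1} = 0
G(17) = mex{0,2,2,2} = 1
G(18) = mex{0,2,2,2} = 1
G(19) = mex{0,3,2,2} = 1
G(20) = mex{0,0,3,2} = 1
G(21) = mex{1,0,0,3} = 2
G(22) = mex{1,0,0,0} = 2
G(23) = mex{1,0,0,0} = 2
G(24) = mex{1,1,0,0} = 2
G_B(24) = 2.
Combined Grundy value = 2 ⊕ 2 = 0.

0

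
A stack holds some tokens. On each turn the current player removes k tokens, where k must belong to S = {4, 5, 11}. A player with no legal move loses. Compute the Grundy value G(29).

1

G(0) = 0
G(1) = mex{} = 0
G(2) = mex{} = 0
G(3) = mex{} = 0
G(4) = mex{0} = 1
G(5) = mex{0,0} = 1
G(6) = mex{0,0} = 1
G(7) = mex{0,0} = 1
G(8) = mex{1,0} = 2
G(9) = mex{1,1} = 0
G(10) = mex{1,1} = 0
G(11) = mex{1,1,0} = 2
G(12) = mex{2,1,0} = 3
G(13) = mex{0,2,0} = 1
G(14) = mex{0,0,0} = 1
G(15) = mex{2,0,1} = 3
G(16) = mex{3,2,1} = 0
G(17) = mex{1,3,1} = 0
G(18) = mex{1,1,1} = 0
G(19) = mex{3,1,2} = 0
G(20) = mex{0,3,0} = 1
G(21) = mex{0,0,0} = 1
G(22) = mex{0,0,2} = 1
G(23) = mex{0,0,3} = 1
G(24) = mex{1,0,1} = 2
G(25) = mex{1,1,1} = 0
G(26) = mex{1,1,3} = 0
G(27) = mex{1,1,0} = 2
G(28) = mex{2,1,0} = 3
G(29) = mex{0,2,0} = 1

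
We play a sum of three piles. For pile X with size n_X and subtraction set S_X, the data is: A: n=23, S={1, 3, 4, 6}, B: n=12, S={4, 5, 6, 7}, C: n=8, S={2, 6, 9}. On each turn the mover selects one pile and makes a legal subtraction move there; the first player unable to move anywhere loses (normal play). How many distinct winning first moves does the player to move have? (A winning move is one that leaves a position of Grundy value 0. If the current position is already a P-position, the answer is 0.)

0

Pile A, S = {1, 3, 4, 6}:
G(0) = 0
G(1) = mex{0} = 1
G(2) = mex{1} = 0
G(3) = mex{0,0} = 1
G(4) = mex{1,1,0} = 2
G(5) = mex{2,0,1} = 3
G(6) = mex{3,1,0,0} = 2
G(7) = mex{2,2,1,1} = 0
G(8) = mex{0,3,2,0} = 1
G(9) = mex{1,2,3,1} = 0
G(10) = mex{0,0,2,2} = 1
G(11) = mex{1,1,0,3} = 2
G(12) = mex{2,0,1,2} = 3
G(13) = mex{3,1,0,0} = 2
G(14) = mex{2,2,1,1} = 0
G(15) = mex{0,3,2,0} = 1
G(16) = mex{1,2,3,1} = 0
G(17) = mex{0,0,2,2} = 1
G(18) = mex{1,1,0,3} = 2
G(19) = mex{2,0,1,2} = 3
G(20) = mex{3,1,0,0} = 2
G(21) = mex{2,2,1,1} = 0
G(22) = mex{0,3,2,0} = 1
G(23) = mex{1,2,3,1} = 0
G_A(23) = 0.
Pile B, S = {4, 5, 6, 7}:
n :  0  1  2  3  4  5  6  7  8  9 10 11 12
G :  0  0  0  0  1  1  1  1  2  2  2  0  0
G_B(12) = 0.
Pile C, S = {2, 6, 9}:
n : 0 1 2 3 4 5 6 7 8
G : 0 0 1 1 0 0 1 1 0
G_C(8) = 0.
Combined Grundy value = 0 ⊕ 0 ⊕ 0 = 0.
A winning move leaves total XOR = 0, i.e. changes one component's Grundy value g to g ⊕ X where X is the current total.
Pile A: target g' = 0⊕0 = 0, but every legal move changes the Grundy value (mex property), so 0 moves.
Pile B: target g' = 0⊕0 = 0, but every legal move changes the Grundy value (mex property), so 0 moves.
Pile C: target g' = 0⊕0 = 0, but every legal move changes the Grundy value (mex property), so 0 moves.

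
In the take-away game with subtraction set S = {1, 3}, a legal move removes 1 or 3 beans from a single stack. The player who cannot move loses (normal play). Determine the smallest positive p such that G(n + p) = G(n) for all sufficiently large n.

2

G(0) = 0
G(1) = mex{0} = 1
G(2) = mex{1} = 0
G(3) = mex{0,0} = 1
G(4) = mex{1,1} = 0
G(5) = mex{0,0} = 1
G(6) = mex{1,1} = 0
G(7) = mex{0,0} = 1
G(8) = mex{1,1} = 0
G(9) = mex{0,0} = 1
G(10) = mex{1,1} = 0
G(11) = mex{0,0} = 1
G(12) = mex{1,1} = 0
G(13) = mex{0,0} = 1
G(14) = mex{1,1} = 0
G(n+2) = G(n) holds for n = 0,…,2 (a full window of length max(S) = 3), so the sequence is purely periodic with period 2.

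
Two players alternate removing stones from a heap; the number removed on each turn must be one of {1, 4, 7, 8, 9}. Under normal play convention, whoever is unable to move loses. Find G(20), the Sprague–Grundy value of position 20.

n :  0  1  2  3  4  5  6  7  8  9 10 11 12 13 14 15 16 17 18 19 20
G :  0  1  0  1  2  0  1  2  3  2  3  4  5  3  4  0  1  0  1  2  0

0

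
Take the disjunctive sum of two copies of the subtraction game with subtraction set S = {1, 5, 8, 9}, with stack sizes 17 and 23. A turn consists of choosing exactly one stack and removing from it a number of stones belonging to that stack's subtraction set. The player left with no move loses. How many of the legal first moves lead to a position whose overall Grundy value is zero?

0

All stacks use S = {1, 5, 8, 9}:
n :  0  1  2  3  4  5  6  7  8  9 10 11 12 13 14 15 16 17 18 19 20 21 22 23
G :  0  1  0  1  0  1  0  1  2  3  2  3  2  3  2  3  0  1  0  1  0  1  0  1
Stack A: G(17) = 1.
Stack B: G(23) = 1.
Combined Grundy value = 1 ⊕ 1 = 0.
A winning move leaves total XOR = 0, i.e. changes one component's Grundy value g to g ⊕ X where X is the current total.
Stack A: target g' = 1⊕0 = 1, but every legal move changes the Grundy value (mex property), so 0 moves.
Stack B: target g' = 1⊕0 = 1, but every legal move changes the Grundy value (mex property), so 0 moves.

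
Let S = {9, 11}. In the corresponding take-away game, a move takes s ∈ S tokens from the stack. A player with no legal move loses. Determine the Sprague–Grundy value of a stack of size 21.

G(0) = 0
G(1) = mex{} = 0
G(2) = mex{} = 0
G(3) = mex{} = 0
G(4) = mex{} = 0
G(5) = mex{} = 0
G(6) = mex{} = 0
G(7) = mex{} = 0
G(8) = mex{} = 0
G(9) = mex{0} = 1
G(10) = mex{0} = 1
G(11) = mex{0,0} = 1
G(12) = mex{0,0} = 1
G(13) = mex{0,0} = 1
G(14) = mex{0,0} = 1
G(15) = mex{0,0} = 1
G(16) = mex{0,0} = 1
G(17) = mex{0,0} = 1
G(18) = mex{1,0} = 2
G(19) = mex{1,0} = 2
G(20) = mex{1,1} = 0
G(21) = mex{1,1} = 0

0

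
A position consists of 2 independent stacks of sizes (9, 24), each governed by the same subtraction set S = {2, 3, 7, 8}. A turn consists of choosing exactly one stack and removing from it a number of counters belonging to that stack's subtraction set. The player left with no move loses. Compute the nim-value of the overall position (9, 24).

0

All stacks use S = {2, 3, 7, 8}:
G(0) = 0
G(1) = mex{} = 0
G(2) = mex{0} = 1
G(3) = mex{0,0} = 1
G(4) = mex{1,0} = 2
G(5) = mex{1,1} = 0
G(6) = mex{2,1} = 0
G(7) = mex{0,2,0} = 1
G(8) = mex{0,0,0,0} = 1
G(9) = mex{1,0,1,0} = 2
G(10) = mex{1,1,1,1} = 0
G(11) = mex{2,1,2,1} = 0
G(12) = mex{0,2,0,2} = 1
G(13) = mex{0,0,0,0} = 1
G(14) = mex{1,0,1,0} = 2
G(15) = mex{1,1,1,1} = 0
G(16) = mex{2,1,2,1} = 0
G(17) = mex{0,2,0,2} = 1
G(18) = mex{0,0,0,0} = 1
G(19) = mex{1,0,1,0} = 2
G(20) = mex{1,1,1,1} = 0
G(21) = mex{2,1,2,1} = 0
G(22) = mex{0,2,0,2} = 1
G(23) = mex{0,0,0,0} = 1
G(24) = mex{1,0,1,0} = 2
Stack A: G(9) = 2.
Stack B: G(24) = 2.
Combined Grundy value = 2 ⊕ 2 = 0.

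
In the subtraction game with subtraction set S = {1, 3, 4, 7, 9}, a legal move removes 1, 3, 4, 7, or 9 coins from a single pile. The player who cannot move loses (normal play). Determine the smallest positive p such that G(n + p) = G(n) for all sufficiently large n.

n :  0  1  2  3  4  5  6  7  8  9 10 11 12 13 14 15 16 17 18
G :  0  1  0  1  2  3  2  3  0  1  0  1  2  3  2  3  0  1  0
G(n+8) = G(n) holds for n = 0,…,8 (a full window of length max(S) = 9), so the sequence is purely periodic with period 8.

8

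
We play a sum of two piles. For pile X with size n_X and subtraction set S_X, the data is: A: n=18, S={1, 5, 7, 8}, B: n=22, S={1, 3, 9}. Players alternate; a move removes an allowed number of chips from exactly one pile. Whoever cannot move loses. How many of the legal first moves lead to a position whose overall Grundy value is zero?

Pile A, S = {1, 5, 7, 8}:
n :  0  1  2  3  4  5  6  7  8  9 10 11 12 13 14 15 16 17 18
G :  0  1  0  1  0  1  0  1  2  3  2  3  2  3  2  0  1  0  1
G_A(18) = 1.
Pile B, S = {1, 3, 9}:
n :  0  1  2  3  4  5  6  7  8  9 10 11 12 13 14 15 16 17 18 19 20 21 22
G :  0  1  0  1  0  1  0  1  0  1  0  1  0  1  0  1  0  1  0  1  0  1  0
G_B(22) = 0.
Combined Grundy value = 1 ⊕ 0 = 1.
A winning move leaves total XOR = 0, i.e. changes one component's Grundy value g to g ⊕ X where X is the current total.
Pile A: need g' = 1⊕1 = 0. Options: 18−1→G=0, 18−5→G=3, 18−7→G=3, 18−8→G=2. Hits: 1.
Pile B: need g' = 0⊕1 = 1. Options: 22−1→G=1, 22−3→G=1, 22−9→G=1. Hits: 3.

4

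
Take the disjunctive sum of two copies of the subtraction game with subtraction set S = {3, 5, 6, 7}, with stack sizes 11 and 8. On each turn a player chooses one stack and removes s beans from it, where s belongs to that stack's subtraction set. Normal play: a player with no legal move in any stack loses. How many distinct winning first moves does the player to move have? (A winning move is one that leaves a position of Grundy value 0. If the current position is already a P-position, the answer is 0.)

All stacks use S = {3, 5, 6, 7}:
n :  0  1  2  3  4  5  6  7  8  9 10 11
G :  0  0  0  1  1  1  2  2  2  3  0  0
Stack A: G(11) = 0.
Stack B: G(8) = 2.
Combined Grundy value = 0 ⊕ 2 = 2.
A winning move leaves total XOR = 0, i.e. changes one component's Grundy value g to g ⊕ X where X is the current total.
Stack A: need g' = 0⊕2 = 2. Options: 11−3→G=2, 11−5→G=2, 11−6→G=1, 11−7→G=1. Hits: 2.
Stack B: need g' = 2⊕2 = 0. Options: 8−3→G=1, 8−5→G=1, 8−6→G=0, 8−7→G=0. Hits: 2.

4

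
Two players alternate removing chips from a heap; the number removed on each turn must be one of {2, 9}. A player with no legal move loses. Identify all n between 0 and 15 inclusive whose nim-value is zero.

0, 1, 4, 5, 8, 11, 12, 15

n :  0  1  2  3  4  5  6  7  8  9 10 11 12 13 14 15
G :  0  0  1  1  0  0  1  1  0  2  1  0  0  1  1  0
P-positions are exactly the n with G(n) = 0.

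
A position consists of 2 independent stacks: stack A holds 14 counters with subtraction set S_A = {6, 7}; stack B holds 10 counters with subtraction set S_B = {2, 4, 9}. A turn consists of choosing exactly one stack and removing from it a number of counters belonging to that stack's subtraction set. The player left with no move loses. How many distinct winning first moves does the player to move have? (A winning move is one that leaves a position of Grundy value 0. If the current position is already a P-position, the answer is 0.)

Stack A, S = {6, 7}:
G(0) = 0
G(1) = mex{} = 0
G(2) = mex{} = 0
G(3) = mex{} = 0
G(4) = mex{} = 0
G(5) = mex{} = 0
G(6) = mex{0} = 1
G(7) = mex{0,0} = 1
G(8) = mex{0,0} = 1
G(9) = mex{0,0} = 1
G(10) = mex{0,0} = 1
G(11) = mex{0,0} = 1
G(12) = mex{1,0} = 2
G(13) = mex{1,1} = 0
G(14) = mex{1,1} = 0
G_A(14) = 0.
Stack B, S = {2, 4, 9}:
G(0) = 0
G(1) = mex{} = 0
G(2) = mex{0} = 1
G(3) = mex{0} = 1
G(4) = mex{1,0} = 2
G(5) = mex{1,0} = 2
G(6) = mex{2,1} = 0
G(7) = mex{2,1} = 0
G(8) = mex{0,2} = 1
G(9) = mex{0,2,0} = 1
G(10) = mex{1,0,0} = 2
G_B(10) = 2.
Combined Grundy value = 0 ⊕ 2 = 2.
A winning move leaves total XOR = 0, i.e. changes one component's Grundy value g to g ⊕ X where X is the current total.
Stack A: need g' = 0⊕2 = 2. Options: 14−6→G=1, 14−7→G=1. Hits: 0.
Stack B: need g' = 2⊕2 = 0. Options: 10−2→G=1, 10−4→G=0, 10−9→G=0. Hits: 2.

2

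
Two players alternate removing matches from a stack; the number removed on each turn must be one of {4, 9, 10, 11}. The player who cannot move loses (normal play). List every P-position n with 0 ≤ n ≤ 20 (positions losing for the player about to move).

n :  0  1  2  3  4  5  6  7  8  9 10 11 12 13 14 15 16 17 18 19 20
G :  0  0  0  0  1  1  1  1  0  2  2  2  1  3  3  0  0  2  4  1  1
P-positions are exactly the n with G(n) = 0.

0, 1, 2, 3, 8, 15, 16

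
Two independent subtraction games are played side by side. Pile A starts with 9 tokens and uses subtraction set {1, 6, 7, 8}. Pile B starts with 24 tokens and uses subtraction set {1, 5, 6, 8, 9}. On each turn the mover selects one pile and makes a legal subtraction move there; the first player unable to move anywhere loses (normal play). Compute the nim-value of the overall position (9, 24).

1

Pile A, S = {1, 6, 7, 8}:
n : 0 1 2 3 4 5 6 7 8 9
G : 0 1 0 1 0 1 2 3 2 3
G_A(9) = 3.
Pile B, S = {1, 5, 6, 8, 9}:
n :  0  1  2  3  4  5  6  7  8  9 10 11 12 13 14 15 16 17 18 19 20 21 22 23 24
G :  0  1  0  1  0  1  2  3  2  3  2  3  4  5  0  1  0  1  0  1  2  3  2  3  2
G_B(24) = 2.
Combined Grundy value = 3 ⊕ 2 = 1.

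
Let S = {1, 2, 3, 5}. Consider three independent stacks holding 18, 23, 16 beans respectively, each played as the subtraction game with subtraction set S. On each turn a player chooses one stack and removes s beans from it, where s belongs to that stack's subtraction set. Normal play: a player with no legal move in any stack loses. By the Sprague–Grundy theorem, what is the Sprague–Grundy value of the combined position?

All stacks use S = {1, 2, 3, 5}:
G(0) = 0
G(1) = mex{0} = 1
G(2) = mex{1,0} = 2
G(3) = mex{2,1,0} = 3
G(4) = mex{3,2,1} = 0
G(5) = mex{0,3,2,0} = 1
G(6) = mex{1,0,3,1} = 2
G(7) = mex{2,1,0,2} = 3
G(8) = mex{3,2,1,3} = 0
G(9) = mex{0,3,2,0} = 1
G(10) = mex{1,0,3,1} = 2
G(11) = mex{2,1,0,2} = 3
G(12) = mex{3,2,1,3} = 0
G(13) = mex{0,3,2,0} = 1
G(14) = mex{1,0,3,1} = 2
G(15) = mex{2,1,0,2} = 3
G(16) = mex{3,2,1,3} = 0
G(17) = mex{0,3,2,0} = 1
G(18) = mex{1,0,3,1} = 2
G(19) = mex{2,1,0,2} = 3
G(20) = mex{3,2,1,3} = 0
G(21) = mex{0,3,2,0} = 1
G(22) = mex{1,0,3,1} = 2
G(23) = mex{2,1,0,2} = 3
Stack A: G(18) = 2.
Stack B: G(23) = 3.
Stack C: G(16) = 0.
Combined Grundy value = 2 ⊕ 3 ⊕ 0 = 1.

1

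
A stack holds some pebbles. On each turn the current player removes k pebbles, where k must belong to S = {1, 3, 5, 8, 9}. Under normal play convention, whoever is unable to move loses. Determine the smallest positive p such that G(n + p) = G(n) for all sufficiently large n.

16

n :  0  1  2  3  4  5  6  7  8  9 10 11 12 13 14 15 16 17 18 19 20 21 22 23 24 25 26 27 28 29 30 31 32 33
G :  0  1  0  1  0  1  0  1  2  3  2  3  2  3  2  3  0  1  0  1  0  1  0  1  2  3  2  3  2  3  2  3  0  1
G(n+16) = G(n) holds for n = 0,…,8 (a full window of length max(S) = 9), so the sequence is purely periodic with period 16.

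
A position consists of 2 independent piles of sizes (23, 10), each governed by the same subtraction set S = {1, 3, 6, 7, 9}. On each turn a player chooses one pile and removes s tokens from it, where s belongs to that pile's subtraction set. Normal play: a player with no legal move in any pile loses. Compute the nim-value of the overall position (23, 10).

1

All piles use S = {1, 3, 6, 7, 9}:
n :  0  1  2  3  4  5  6  7  8  9 10 11 12 13 14 15 16 17 18 19 20 21 22 23
G :  0  1  0  1  0  1  2  3  2  3  2  3  0  1  0  1  0  1  2  3  2  3  2  3
Pile A: G(23) = 3.
Pile B: G(10) = 2.
Combined Grundy value = 3 ⊕ 2 = 1.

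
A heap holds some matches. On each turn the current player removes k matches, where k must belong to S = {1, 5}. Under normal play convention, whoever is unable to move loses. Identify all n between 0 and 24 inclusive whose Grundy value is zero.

0, 2, 4, 6, 8, 10, 12, 14, 16, 18, 20, 22, 24

n :  0  1  2  3  4  5  6  7  8  9 10 11 12 13 14 15 16 17 18 19 20 21 22 23 24
G :  0  1  0  1  0  1  0  1  0  1  0  1  0  1  0  1  0  1  0  1  0  1  0  1  0
P-positions are exactly the n with G(n) = 0.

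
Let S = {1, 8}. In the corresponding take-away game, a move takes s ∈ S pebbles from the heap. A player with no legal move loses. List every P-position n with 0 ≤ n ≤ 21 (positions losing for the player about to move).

0, 2, 4, 6, 9, 11, 13, 15, 18, 20

n :  0  1  2  3  4  5  6  7  8  9 10 11 12 13 14 15 16 17 18 19 20 21
G :  0  1  0  1  0  1  0  1  2  0  1  0  1  0  1  0  1  2  0  1  0  1
P-positions are exactly the n with G(n) = 0.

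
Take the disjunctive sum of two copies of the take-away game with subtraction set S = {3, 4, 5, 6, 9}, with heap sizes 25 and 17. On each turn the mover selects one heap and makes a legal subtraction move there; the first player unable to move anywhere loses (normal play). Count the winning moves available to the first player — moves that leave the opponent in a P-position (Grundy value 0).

All heaps use S = {3, 4, 5, 6, 9}:
G(0) = 0
G(1) = mex{} = 0
G(2) = mex{} = 0
G(3) = mex{0} = 1
G(4) = mex{0,0} = 1
G(5) = mex{0,0,0} = 1
G(6) = mex{1,0,0,0} = 2
G(7) = mex{1,1,0,0} = 2
G(8) = mex{1,1,1,0} = 2
G(9) = mex{2,1,1,1,0} = 3
G(10) = mex{2,2,1,1,0} = 3
G(11) = mex{2,2,2,1,0} = 3
G(12) = mex{3,2,2,2,1} = 0
G(13) = mex{3,3,2,2,1} = 0
G(14) = mex{3,3,3,2,1} = 0
G(15) = mex{0,3,3,3,2} = 1
G(16) = mex{0,0,3,3,2} = 1
G(17) = mex{0,0,0,3,2} = 1
G(18) = mex{1,0,0,0,3} = 2
G(19) = mex{1,1,0,0,3} = 2
G(20) = mex{1,1,1,0,3} = 2
G(21) = mex{2,1,1,1,0} = 3
G(22) = mex{2,2,1,1,0} = 3
G(23) = mex{2,2,2,1,0} = 3
G(24) = mex{3,2,2,2,1} = 0
G(25) = mex{3,3,2,2,1} = 0
Heap A: G(25) = 0.
Heap B: G(17) = 1.
Combined Grundy value = 0 ⊕ 1 = 1.
A winning move leaves total XOR = 0, i.e. changes one component's Grundy value g to g ⊕ X where X is the current total.
Heap A: need g' = 0⊕1 = 1. Options: 25−3→G=3, 25−4→G=3, 25−5→G=2, 25−6→G=2, 25−9→G=1. Hits: 1.
Heap B: need g' = 1⊕1 = 0. Options: 17−3→G=0, 17−4→G=0, 17−5→G=0, 17−6→G=3, 17−9→G=2. Hits: 3.

4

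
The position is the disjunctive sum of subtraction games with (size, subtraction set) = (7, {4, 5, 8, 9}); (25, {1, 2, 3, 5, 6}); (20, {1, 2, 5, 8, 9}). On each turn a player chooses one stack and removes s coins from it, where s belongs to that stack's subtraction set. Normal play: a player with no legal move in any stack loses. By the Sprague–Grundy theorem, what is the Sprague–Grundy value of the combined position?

0

Stack A, S = {4, 5, 8, 9}:
n : 0 1 2 3 4 5 6 7
G : 0 0 0 0 1 1 1 1
G_A(7) = 1.
Stack B, S = {1, 2, 3, 5, 6}:
G(0) = 0
G(1) = mex{0} = 1
G(2) = mex{1,0} = 2
G(3) = mex{2,1,0} = 3
G(4) = mex{3,2,1} = 0
G(5) = mex{0,3,2,0} = 1
G(6) = mex{1,0,3,1,0} = 2
G(7) = mex{2,1,0,2,1} = 3
G(8) = mex{3,2,1,3,2} = 0
G(9) = mex{0,3,2,0,3} = 1
G(10) = mex{1,0,3,1,0} = 2
G(11) = mex{2,1,0,2,1} = 3
G(12) = mex{3,2,1,3,2} = 0
G(13) = mex{0,3,2,0,3} = 1
G(14) = mex{1,0,3,1,0} = 2
G(15) = mex{2,1,0,2,1} = 3
G(16) = mex{3,2,1,3,2} = 0
G(17) = mex{0,3,2,0,3} = 1
G(18) = mex{1,0,3,1,0} = 2
G(19) = mex{2,1,0,2,1} = 3
G(20) = mex{3,2,1,3,2} = 0
G(21) = mex{0,3,2,0,3} = 1
G(22) = mex{1,0,3,1,0} = 2
G(23) = mex{2,1,0,2,1} = 3
G(24) = mex{3,2,1,3,2} = 0
G(25) = mex{0,3,2,0,3} = 1
G_B(25) = 1.
Stack C, S = {1, 2, 5, 8, 9}:
G(0) = 0
G(1) = mex{0} = 1
G(2) = mex{1,0} = 2
G(3) = mex{2,1} = 0
G(4) = mex{0,2} = 1
G(5) = mex{1,0,0} = 2
G(6) = mex{2,1,1} = 0
G(7) = mex{0,2,2} = 1
G(8) = mex{1,0,0,0} = 2
G(9) = mex{2,1,1,1,0} = 3
G(10) = mex{3,2,2,2,1} = 0
G(11) = mex{0,3,0,0,2} = 1
G(12) = mex{1,0,1,1,0} = 2
G(13) = mex{2,1,2,2,1} = 0
G(14) = mex{0,2,3,0,2} = 1
G(15) = mex{1,0,0,1,0} = 2
G(16) = mex{2,1,1,2,1} = 0
G(17) = mex{0,2,2,3,2} = 1
G(18) = mex{1,0,0,0,3} = 2
G(19) = mex{2,1,1,1,0} = 3
G(20) = mex{3,2,2,2,1} = 0
G_C(20) = 0.
Combined Grundy value = 1 ⊕ 1 ⊕ 0 = 0.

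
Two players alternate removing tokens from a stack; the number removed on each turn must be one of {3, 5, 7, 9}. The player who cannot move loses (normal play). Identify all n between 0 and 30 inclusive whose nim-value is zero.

G(0) = 0
G(1) = mex{} = 0
G(2) = mex{} = 0
G(3) = mex{0} = 1
G(4) = mex{0} = 1
G(5) = mex{0,0} = 1
G(6) = mex{1,0} = 2
G(7) = mex{1,0,0} = 2
G(8) = mex{1,1,0} = 2
G(9) = mex{2,1,0,0} = 3
G(10) = mex{2,1,1,0} = 3
G(11) = mex{2,2,1,0} = 3
G(12) = mex{3,2,1,1} = 0
G(13) = mex{3,2,2,1} = 0
G(14) = mex{3,3,2,1} = 0
G(15) = mex{0,3,2,2} = 1
G(16) = mex{0,3,3,2} = 1
G(17) = mex{0,0,3,2} = 1
G(18) = mex{1,0,3,3} = 2
G(19) = mex{1,0,0,3} = 2
G(20) = mex{1,1,0,3} = 2
G(21) = mex{2,1,0,0} = 3
G(22) = mex{2,1,1,0} = 3
G(23) = mex{2,2,1,0} = 3
G(24) = mex{3,2,1,1} = 0
G(25) = mex{3,2,2,1} = 0
G(26) = mex{3,3,2,1} = 0
G(27) = mex{0,3,2,2} = 1
G(28) = mex{0,3,3,2} = 1
G(29) = mex{0,0,3,2} = 1
G(30) = mex{1,0,3,3} = 2
P-positions are exactly the n with G(n) = 0.

0, 1, 2, 12, 13, 14, 24, 25, 26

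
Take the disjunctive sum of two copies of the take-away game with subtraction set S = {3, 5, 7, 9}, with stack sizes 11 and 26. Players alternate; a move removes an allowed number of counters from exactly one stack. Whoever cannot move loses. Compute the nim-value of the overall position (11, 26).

3

All stacks use S = {3, 5, 7, 9}:
G(0) = 0
G(1) = mex{} = 0
G(2) = mex{} = 0
G(3) = mex{0} = 1
G(4) = mex{0} = 1
G(5) = mex{0,0} = 1
G(6) = mex{1,0} = 2
G(7) = mex{1,0,0} = 2
G(8) = mex{1,1,0} = 2
G(9) = mex{2,1,0,0} = 3
G(10) = mex{2,1,1,0} = 3
G(11) = mex{2,2,1,0} = 3
G(12) = mex{3,2,1,1} = 0
G(13) = mex{3,2,2,1} = 0
G(14) = mex{3,3,2,1} = 0
G(15) = mex{0,3,2,2} = 1
G(16) = mex{0,3,3,2} = 1
G(17) = mex{0,0,3,2} = 1
G(18) = mex{1,0,3,3} = 2
G(19) = mex{1,0,0,3} = 2
G(20) = mex{1,1,0,3} = 2
G(21) = mex{2,1,0,0} = 3
G(22) = mex{2,1,1,0} = 3
G(23) = mex{2,2,1,0} = 3
G(24) = mex{3,2,1,1} = 0
G(25) = mex{3,2,2,1} = 0
G(26) = mex{3,3,2,1} = 0
Stack A: G(11) = 3.
Stack B: G(26) = 0.
Combined Grundy value = 3 ⊕ 0 = 3.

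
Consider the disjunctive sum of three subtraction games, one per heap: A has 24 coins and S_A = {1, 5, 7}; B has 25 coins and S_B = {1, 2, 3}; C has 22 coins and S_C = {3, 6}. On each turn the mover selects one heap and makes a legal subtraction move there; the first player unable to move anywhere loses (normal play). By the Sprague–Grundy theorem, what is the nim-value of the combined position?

Heap A, S = {1, 5, 7}:
n :  0  1  2  3  4  5  6  7  8  9 10 11 12 13 14 15 16 17 18 19 20 21 22 23 24
G :  0  1  0  1  0  1  0  1  0  1  0  1  0  1  0  1  0  1  0  1  0  1  0  1  0
G_A(24) = 0.
Heap B, S = {1, 2, 3}:
n :  0  1  2  3  4  5  6  7  8  9 10 11 12 13 14 15 16 17 18 19 20 21 22 23 24 25
G :  0  1  2  3  0  1  2  3  0  1  2  3  0  1  2  3  0  1  2  3  0  1  2  3  0  1
G_B(25) = 1.
Heap C, S = {3, 6}:
G(0) = 0
G(1) = mex{} = 0
G(2) = mex{} = 0
G(3) = mex{0} = 1
G(4) = mex{0} = 1
G(5) = mex{0} = 1
G(6) = mex{1,0} = 2
G(7) = mex{1,0} = 2
G(8) = mex{1,0} = 2
G(9) = mex{2,1} = 0
G(10) = mex{2,1} = 0
G(11) = mex{2,1} = 0
G(12) = mex{0,2} = 1
G(13) = mex{0,2} = 1
G(14) = mex{0,2} = 1
G(15) = mex{1,0} = 2
G(16) = mex{1,0} = 2
G(17) = mex{1,0} = 2
G(18) = mex{2,1} = 0
G(19) = mex{2,1} = 0
G(20) = mex{2,1} = 0
G(21) = mex{0,2} = 1
G(22) = mex{0,2} = 1
G_C(22) = 1.
Combined Grundy value = 0 ⊕ 1 ⊕ 1 = 0.

0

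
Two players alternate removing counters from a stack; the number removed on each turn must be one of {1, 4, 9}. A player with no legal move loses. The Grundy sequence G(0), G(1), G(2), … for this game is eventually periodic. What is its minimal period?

n :  0  1  2  3  4  5  6  7  8  9 10 11 12 13 14 15
G :  0  1  0  1  2  0  1  0  1  2  0  1  0  1  2  0
G(n+5) = G(n) holds for n = 0,…,8 (a full window of length max(S) = 9), so the sequence is purely periodic with period 5.

5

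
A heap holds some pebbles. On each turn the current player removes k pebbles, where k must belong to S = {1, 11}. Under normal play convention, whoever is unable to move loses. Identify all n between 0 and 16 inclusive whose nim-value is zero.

G(0) = 0
G(1) = mex{0} = 1
G(2) = mex{1} = 0
G(3) = mex{0} = 1
G(4) = mex{1} = 0
G(5) = mex{0} = 1
G(6) = mex{1} = 0
G(7) = mex{0} = 1
G(8) = mex{1} = 0
G(9) = mex{0} = 1
G(10) = mex{1} = 0
G(11) = mex{0,0} = 1
G(12) = mex{1,1} = 0
G(13) = mex{0,0} = 1
G(14) = mex{1,1} = 0
G(15) = mex{0,0} = 1
G(16) = mex{1,1} = 0
P-positions are exactly the n with G(n) = 0.

0, 2, 4, 6, 8, 10, 12, 14, 16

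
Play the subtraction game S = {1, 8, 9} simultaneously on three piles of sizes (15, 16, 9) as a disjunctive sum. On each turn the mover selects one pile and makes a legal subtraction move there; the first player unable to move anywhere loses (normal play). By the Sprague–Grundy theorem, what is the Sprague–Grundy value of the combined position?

All piles use S = {1, 8, 9}:
G(0) = 0
G(1) = mex{0} = 1
G(2) = mex{1} = 0
G(3) = mex{0} = 1
G(4) = mex{1} = 0
G(5) = mex{0} = 1
G(6) = mex{1} = 0
G(7) = mex{0} = 1
G(8) = mex{1,0} = 2
G(9) = mex{2,1,0} = 3
G(10) = mex{3,0,1} = 2
G(11) = mex{2,1,0} = 3
G(12) = mex{3,0,1} = 2
G(13) = mex{2,1,0} = 3
G(14) = mex{3,0,1} = 2
G(15) = mex{2,1,0} = 3
G(16) = mex{3,2,1} = 0
Pile A: G(15) = 3.
Pile B: G(16) = 0.
Pile C: G(9) = 3.
Combined Grundy value = 3 ⊕ 0 ⊕ 3 = 0.

0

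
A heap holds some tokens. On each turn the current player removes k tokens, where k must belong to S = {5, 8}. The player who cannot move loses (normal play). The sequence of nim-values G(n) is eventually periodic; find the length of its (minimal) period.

13

n :  0  1  2  3  4  5  6  7  8  9 10 11 12 13 14 15 16 17 18 19 20 21 22 23 24 25 26 27
G :  0  0  0  0  0  1  1  1  1  1  2  2  2  0  0  0  0  0  1  1  1  1  1  2  2  2  0  0
G(n+13) = G(n) holds for n = 0,…,7 (a full window of length max(S) = 8), so the sequence is purely periodic with period 13.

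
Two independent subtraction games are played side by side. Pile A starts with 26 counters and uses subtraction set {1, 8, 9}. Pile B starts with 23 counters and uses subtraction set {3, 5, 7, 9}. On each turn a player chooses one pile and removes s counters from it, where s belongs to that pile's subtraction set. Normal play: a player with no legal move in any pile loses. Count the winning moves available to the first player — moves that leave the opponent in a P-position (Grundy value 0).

Pile A, S = {1, 8, 9}:
n :  0  1  2  3  4  5  6  7  8  9 10 11 12 13 14 15 16 17 18 19 20 21 22 23 24 25 26
G :  0  1  0  1  0  1  0  1  2  3  2  3  2  3  2  3  0  1  0  1  0  1  0  1  2  3  2
G_A(26) = 2.
Pile B, S = {3, 5, 7, 9}:
n :  0  1  2  3  4  5  6  7  8  9 10 11 12 13 14 15 16 17 18 19 20 21 22 23
G :  0  0  0  1  1  1  2  2  2  3  3  3  0  0  0  1  1  1  2  2  2  3  3  3
G_B(23) = 3.
Combined Grundy value = 2 ⊕ 3 = 1.
A winning move leaves total XOR = 0, i.e. changes one component's Grundy value g to g ⊕ X where X is the current total.
Pile A: need g' = 2⊕1 = 3. Options: 26−1→G=3, 26−8→G=0, 26−9→G=1. Hits: 1.
Pile B: need g' = 3⊕1 = 2. Options: 23−3→G=2, 23−5→G=2, 23−7→G=1, 23−9→G=0. Hits: 2.

3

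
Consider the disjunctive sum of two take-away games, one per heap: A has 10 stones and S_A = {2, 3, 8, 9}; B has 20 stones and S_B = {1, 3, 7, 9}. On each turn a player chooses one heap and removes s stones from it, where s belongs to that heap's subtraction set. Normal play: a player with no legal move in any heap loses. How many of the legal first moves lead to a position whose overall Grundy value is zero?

1

Heap A, S = {2, 3, 8, 9}:
n :  0  1  2  3  4  5  6  7  8  9 10
G :  0  0  1  1  2  0  0  1  1  2  2
G_A(10) = 2.
Heap B, S = {1, 3, 7, 9}:
n :  0  1  2  3  4  5  6  7  8  9 10 11 12 13 14 15 16 17 18 19 20
G :  0  1  0  1  0  1  0  1  0  1  0  1  0  1  0  1  0  1  0  1  0
G_B(20) = 0.
Combined Grundy value = 2 ⊕ 0 = 2.
A winning move leaves total XOR = 0, i.e. changes one component's Grundy value g to g ⊕ X where X is the current total.
Heap A: need g' = 2⊕2 = 0. Options: 10−2→G=1, 10−3→G=1, 10−8→G=1, 10−9→G=0. Hits: 1.
Heap B: need g' = 0⊕2 = 2. Options: 20−1→G=1, 20−3→G=1, 20−7→G=1, 20−9→G=1. Hits: 0.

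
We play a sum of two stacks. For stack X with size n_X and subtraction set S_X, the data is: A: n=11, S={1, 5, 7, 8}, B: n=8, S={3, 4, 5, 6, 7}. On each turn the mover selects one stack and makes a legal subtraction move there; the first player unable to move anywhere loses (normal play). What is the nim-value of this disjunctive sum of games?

Stack A, S = {1, 5, 7, 8}:
G(0) = 0
G(1) = mex{0} = 1
G(2) = mex{1} = 0
G(3) = mex{0} = 1
G(4) = mex{1} = 0
G(5) = mex{0,0} = 1
G(6) = mex{1,1} = 0
G(7) = mex{0,0,0} = 1
G(8) = mex{1,1,1,0} = 2
G(9) = mex{2,0,0,1} = 3
G(10) = mex{3,1,1,0} = 2
G(11) = mex{2,0,0,1} = 3
G_A(11) = 3.
Stack B, S = {3, 4, 5, 6, 7}:
n : 0 1 2 3 4 5 6 7 8
G : 0 0 0 1 1 1 2 2 2
G_B(8) = 2.
Combined Grundy value = 3 ⊕ 2 = 1.

1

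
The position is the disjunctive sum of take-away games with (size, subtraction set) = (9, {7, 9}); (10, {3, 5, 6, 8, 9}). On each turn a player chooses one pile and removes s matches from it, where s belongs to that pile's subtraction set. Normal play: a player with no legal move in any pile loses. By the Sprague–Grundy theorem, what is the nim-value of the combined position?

Pile A, S = {7, 9}:
n : 0 1 2 3 4 5 6 7 8 9
G : 0 0 0 0 0 0 0 1 1 1
G_A(9) = 1.
Pile B, S = {3, 5, 6, 8, 9}:
n :  0  1  2  3  4  5  6  7  8  9 10
G :  0  0  0  1  1  1  2  2  2  3  3
G_B(10) = 3.
Combined Grundy value = 1 ⊕ 3 = 2.

2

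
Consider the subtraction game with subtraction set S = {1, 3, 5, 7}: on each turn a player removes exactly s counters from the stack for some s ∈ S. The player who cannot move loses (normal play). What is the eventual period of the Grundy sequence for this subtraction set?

G(0) = 0
G(1) = mex{0} = 1
G(2) = mex{1} = 0
G(3) = mex{0,0} = 1
G(4) = mex{1,1} = 0
G(5) = mex{0,0,0} = 1
G(6) = mex{1,1,1} = 0
G(7) = mex{0,0,0,0} = 1
G(8) = mex{1,1,1,1} = 0
G(9) = mex{0,0,0,0} = 1
G(10) = mex{1,1,1,1} = 0
G(11) = mex{0,0,0,0} = 1
G(12) = mex{1,1,1,1} = 0
G(13) = mex{0,0,0,0} = 1
G(14) = mex{1,1,1,1} = 0
G(n+2) = G(n) holds for n = 0,…,6 (a full window of length max(S) = 7), so the sequence is purely periodic with period 2.

2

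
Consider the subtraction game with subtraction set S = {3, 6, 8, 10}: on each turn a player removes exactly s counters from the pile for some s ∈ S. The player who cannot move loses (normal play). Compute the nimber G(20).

2

n :  0  1  2  3  4  5  6  7  8  9 10 11 12 13 14 15 16 17 18 19 20
G :  0  0  0  1  1  1  2  2  2  3  3  3  4  0  0  0  1  1  1  2  2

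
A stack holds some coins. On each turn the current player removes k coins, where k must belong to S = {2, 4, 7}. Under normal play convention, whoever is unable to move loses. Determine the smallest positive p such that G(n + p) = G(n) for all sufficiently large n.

3

n :  0  1  2  3  4  5  6  7  8  9 10 11 12 13 14 15 16 17 18 19
G :  0  0  1  1  2  2  0  3  1  0  2  1  0  2  1  0  2  1  0  2
From n = 8 onward G(n+3) = G(n); since this holds over max(S) = 7 consecutive positions the period is 3 (pre-period 8).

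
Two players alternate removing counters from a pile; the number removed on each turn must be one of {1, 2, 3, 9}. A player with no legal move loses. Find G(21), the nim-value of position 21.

1

n :  0  1  2  3  4  5  6  7  8  9 10 11 12 13 14 15 16 17 18 19 20 21
G :  0  1  2  3  0  1  2  3  0  1  2  3  0  1  2  3  0  1  2  3  0  1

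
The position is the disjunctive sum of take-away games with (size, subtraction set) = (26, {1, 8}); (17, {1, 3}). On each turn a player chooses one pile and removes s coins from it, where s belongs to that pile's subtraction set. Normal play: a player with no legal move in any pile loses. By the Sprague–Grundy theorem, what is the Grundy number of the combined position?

Pile A, S = {1, 8}:
n :  0  1  2  3  4  5  6  7  8  9 10 11 12 13 14 15 16 17 18 19 20 21 22 23 24 25 26
G :  0  1  0  1  0  1  0  1  2  0  1  0  1  0  1  0  1  2  0  1  0  1  0  1  0  1  2
G_A(26) = 2.
Pile B, S = {1, 3}:
n :  0  1  2  3  4  5  6  7  8  9 10 11 12 13 14 15 16 17
G :  0  1  0  1  0  1  0  1  0  1  0  1  0  1  0  1  0  1
G_B(17) = 1.
Combined Grundy value = 2 ⊕ 1 = 3.

3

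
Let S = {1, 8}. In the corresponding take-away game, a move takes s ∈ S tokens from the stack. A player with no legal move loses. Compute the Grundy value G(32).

G(0) = 0
G(1) = mex{0} = 1
G(2) = mex{1} = 0
G(3) = mex{0} = 1
G(4) = mex{1} = 0
G(5) = mex{0} = 1
G(6) = mex{1} = 0
G(7) = mex{0} = 1
G(8) = mex{1,0} = 2
G(9) = mex{2,1} = 0
G(10) = mex{0,0} = 1
G(11) = mex{1,1} = 0
G(12) = mex{0,0} = 1
G(13) = mex{1,1} = 0
G(14) = mex{0,0} = 1
G(15) = mex{1,1} = 0
G(16) = mex{0,2} = 1
G(17) = mex{1,0} = 2
G(18) = mex{2,1} = 0
G(19) = mex{0,0} = 1
G(20) = mex{1,1} = 0
G(21) = mex{0,0} = 1
G(22) = mex{1,1} = 0
G(23) = mex{0,0} = 1
G(24) = mex{1,1} = 0
G(25) = mex{0,2} = 1
G(26) = mex{1,0} = 2
G(27) = mex{2,1} = 0
G(28) = mex{0,0} = 1
G(29) = mex{1,1} = 0
G(30) = mex{0,0} = 1
G(31) = mex{1,1} = 0
G(32) = mex{0,0} = 1

1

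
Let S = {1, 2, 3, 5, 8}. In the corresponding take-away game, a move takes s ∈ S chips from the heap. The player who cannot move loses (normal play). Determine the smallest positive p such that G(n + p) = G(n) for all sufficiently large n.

n :  0  1  2  3  4  5  6  7  8  9 10 11 12 13 14 15 16 17 18 19 20 21
G :  0  1  2  3  0  1  2  3  4  5  0  1  2  3  0  1  2  3  4  5  0  1
G(n+10) = G(n) holds for n = 0,…,7 (a full window of length max(S) = 8), so the sequence is purely periodic with period 10.

10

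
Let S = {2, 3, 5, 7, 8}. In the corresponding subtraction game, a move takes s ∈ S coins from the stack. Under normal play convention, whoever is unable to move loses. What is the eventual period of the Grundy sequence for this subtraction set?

10

G(0) = 0
G(1) = mex{} = 0
G(2) = mex{0} = 1
G(3) = mex{0,0} = 1
G(4) = mex{1,0} = 2
G(5) = mex{1,1,0} = 2
G(6) = mex{2,1,0} = 3
G(7) = mex{2,2,1,0} = 3
G(8) = mex{3,2,1,0,0} = 4
G(9) = mex{3,3,2,1,0} = 4
G(10) = mex{4,3,2,1,1} = 0
G(11) = mex{4,4,3,2,1} = 0
G(12) = mex{0,4,3,2,2} = 1
G(13) = mex{0,0,4,3,2} = 1
G(14) = mex{1,0,4,3,3} = 2
G(15) = mex{1,1,0,4,3} = 2
G(16) = mex{2,1,0,4,4} = 3
G(17) = mex{2,2,1,0,4} = 3
G(18) = mex{3,2,1,0,0} = 4
G(19) = mex{3,3,2,1,0} = 4
G(20) = mex{4,3,2,1,1} = 0
G(21) = mex{4,4,3,2,1} = 0
G(n+10) = G(n) holds for n = 0,…,7 (a full window of length max(S) = 8), so the sequence is purely periodic with period 10.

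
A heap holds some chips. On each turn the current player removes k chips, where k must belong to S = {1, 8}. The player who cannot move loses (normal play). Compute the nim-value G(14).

1

G(0) = 0
G(1) = mex{0} = 1
G(2) = mex{1} = 0
G(3) = mex{0} = 1
G(4) = mex{1} = 0
G(5) = mex{0} = 1
G(6) = mex{1} = 0
G(7) = mex{0} = 1
G(8) = mex{1,0} = 2
G(9) = mex{2,1} = 0
G(10) = mex{0,0} = 1
G(11) = mex{1,1} = 0
G(12) = mex{0,0} = 1
G(13) = mex{1,1} = 0
G(14) = mex{0,0} = 1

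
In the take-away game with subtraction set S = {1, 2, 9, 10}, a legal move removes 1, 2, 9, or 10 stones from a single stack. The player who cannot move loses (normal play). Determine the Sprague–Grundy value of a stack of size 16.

n :  0  1  2  3  4  5  6  7  8  9 10 11 12 13 14 15 16
G :  0  1  2  0  1  2  0  1  2  3  4  0  1  2  0  1  2

2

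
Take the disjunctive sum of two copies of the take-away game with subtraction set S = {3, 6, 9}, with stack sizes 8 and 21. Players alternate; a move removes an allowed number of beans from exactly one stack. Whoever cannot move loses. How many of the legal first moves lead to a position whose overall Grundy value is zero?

All stacks use S = {3, 6, 9}:
n :  0  1  2  3  4  5  6  7  8  9 10 11 12 13 14 15 16 17 18 19 20 21
G :  0  0  0  1  1  1  2  2  2  3  3  3  0  0  0  1  1  1  2  2  2  3
Stack A: G(8) = 2.
Stack B: G(21) = 3.
Combined Grundy value = 2 ⊕ 3 = 1.
A winning move leaves total XOR = 0, i.e. changes one component's Grundy value g to g ⊕ X where X is the current total.
Stack A: need g' = 2⊕1 = 3. Options: 8−3→G=1, 8−6→G=0. Hits: 0.
Stack B: need g' = 3⊕1 = 2. Options: 21−3→G=2, 21−6→G=1, 21−9→G=0. Hits: 1.

1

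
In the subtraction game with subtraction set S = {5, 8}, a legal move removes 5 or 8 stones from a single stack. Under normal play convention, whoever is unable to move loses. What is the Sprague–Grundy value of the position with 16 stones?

0

G(0) = 0
G(1) = mex{} = 0
G(2) = mex{} = 0
G(3) = mex{} = 0
G(4) = mex{} = 0
G(5) = mex{0} = 1
G(6) = mex{0} = 1
G(7) = mex{0} = 1
G(8) = mex{0,0} = 1
G(9) = mex{0,0} = 1
G(10) = mex{1,0} = 2
G(11) = mex{1,0} = 2
G(12) = mex{1,0} = 2
G(13) = mex{1,1} = 0
G(14) = mex{1,1} = 0
G(15) = mex{2,1} = 0
G(16) = mex{2,1} = 0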